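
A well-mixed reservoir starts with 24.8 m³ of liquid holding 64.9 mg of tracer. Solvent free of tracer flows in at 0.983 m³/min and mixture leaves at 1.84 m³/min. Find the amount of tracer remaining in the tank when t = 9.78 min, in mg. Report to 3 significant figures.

26.8 mg

Let m(t) be the amount of tracer. Volume: V(t) = V₀ + (Q_in − Q_out) t = 24.8 − 0.85700 t; V(9.78) = 16.419 m³.
Species balance (pure solvent in): dm/dt = −Q_out · m/V(t).
dm/m = −Q_out dt/(V₀ − 0.85700 t); integrating gives ln(m/m₀) = −(Q_out/(Q_in−Q_out)) ln(V/V₀).
m = m₀ (V₀/V)^(Q_out/(Q_in−Q_out)) = 64.9 × (24.8/16.419)^(-2.1470) = 26.772 mg.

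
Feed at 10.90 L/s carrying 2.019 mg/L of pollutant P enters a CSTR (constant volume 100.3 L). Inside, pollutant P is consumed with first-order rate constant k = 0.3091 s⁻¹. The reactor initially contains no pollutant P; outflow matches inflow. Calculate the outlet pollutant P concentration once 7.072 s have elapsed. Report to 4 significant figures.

0.4978 mg/L

V dC/dt = Q(C_in − C) − k V C.
dC/dt = (Q/V) C_in − (Q/V + k) C; effective rate a = Q/V + k = 0.108674 + 0.3091 = 0.417774 s⁻¹.
C_ss = Q C_in/(Q + kV) = 0.525195 mg/L; C(t) = C_ss + (C₀ − C_ss) e^(−a t).
C(7.072) = 0.525195 + (-0.525195)·e^(−0.417774·7.072) = 0.525195 + (-0.525195)·0.0521048 = 0.497830 mg/L.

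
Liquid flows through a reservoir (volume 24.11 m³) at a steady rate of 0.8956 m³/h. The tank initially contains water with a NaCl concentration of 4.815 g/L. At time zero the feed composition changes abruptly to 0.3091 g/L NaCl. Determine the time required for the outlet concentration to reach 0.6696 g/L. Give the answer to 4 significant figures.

Transient balance on the dissolved component: V dC/dt = Q(C_in − C), so τ = V/Q = 26.9205 h.
C(t) = C_in + (C₀ − C_in) e^(−t/τ). Set C = 0.6696 and solve for t:
e^(−t/τ) = (C − C_in)/(C₀ − C_in) = (0.6696 − 0.3091)/(4.815 − 0.3091) = 0.0800062
t = −τ ln(…) = 26.9205 × 2.52565 = 67.9918 h.

67.99 h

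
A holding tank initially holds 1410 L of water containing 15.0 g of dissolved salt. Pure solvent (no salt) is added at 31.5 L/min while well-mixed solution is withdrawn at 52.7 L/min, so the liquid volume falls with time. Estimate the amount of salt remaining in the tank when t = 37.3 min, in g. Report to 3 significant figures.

Total volume: dV/dt = Q_in − Q_out = -21.200 L/min, so V(t) = 1410 − 21.200 t and V(37.3) = 619.24 L.
Solute balance: dm/dt = 0 − Q_out C = −Q_out m/V(t).
Separate: dm/m = −Q_out dt/V(t) ⇒ ln(m/m₀) = −(Q_out/(Q_in−Q_out)) ln(V/V₀).
m = m₀ (V₀/V)^(Q_out/(Q_in−Q_out)) = 15.0 × (1410/619.24)^(-2.4858) = 1.9398 g.

1.94 g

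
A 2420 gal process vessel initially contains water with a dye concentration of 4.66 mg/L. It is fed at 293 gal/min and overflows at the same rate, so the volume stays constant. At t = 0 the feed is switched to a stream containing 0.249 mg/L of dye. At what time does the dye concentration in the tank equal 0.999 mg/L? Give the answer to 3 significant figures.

Accumulation = in − out for the solute gives V dC/dt = Q(C_in − C), so τ = V/Q = 8.2594 min.
C(t) = C_in + (C₀ − C_in) e^(−t/τ). Set C = 0.999 and solve for t:
e^(−t/τ) = (C − C_in)/(C₀ − C_in) = (0.999 − 0.249)/(4.66 − 0.249) = 0.17003
t = −τ ln(…) = 8.2594 × 1.7718 = 14.634 min.

14.6 min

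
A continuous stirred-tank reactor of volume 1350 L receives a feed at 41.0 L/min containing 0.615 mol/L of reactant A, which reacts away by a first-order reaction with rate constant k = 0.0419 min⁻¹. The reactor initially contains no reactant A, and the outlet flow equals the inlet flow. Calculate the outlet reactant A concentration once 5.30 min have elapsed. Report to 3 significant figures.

0.0822 mol/L

V dC/dt = Q(C_in − C) − k V C.
This is linear with rate a = Q/V + k = 0.072270 min⁻¹.
C_ss = Q C_in/(Q + kV) = 0.25844 mol/L; C(t) = C_ss + (C₀ − C_ss) e^(−a t).
C(5.30) = 0.25844 + (-0.25844)·e^(−0.072270·5.30) = 0.25844 + (-0.25844)·0.68179 = 0.082239 mol/L.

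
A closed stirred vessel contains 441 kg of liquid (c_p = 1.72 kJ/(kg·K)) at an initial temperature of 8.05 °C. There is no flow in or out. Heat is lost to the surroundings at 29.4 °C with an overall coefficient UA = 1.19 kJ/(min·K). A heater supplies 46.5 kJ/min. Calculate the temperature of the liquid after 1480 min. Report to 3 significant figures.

62.5 °C

First-law balance (no shaft work): M c_p dT/dt = −UA(T − T_amb) + Q̇.
dT/dt = (T_ss − T)/τ with T_ss = T_amb + Q̇/UA = 29.4 + 46.5/1.19 = 68.476 °C, τ = M c_p/UA = 441·1.72/1.19 = 637.41 min.
Solution: T(t) = T_ss + (T₀ − T_ss) e^(−t/τ).
T(1480) = 68.476 + (-60.426)·0.098088 = 62.549 °C.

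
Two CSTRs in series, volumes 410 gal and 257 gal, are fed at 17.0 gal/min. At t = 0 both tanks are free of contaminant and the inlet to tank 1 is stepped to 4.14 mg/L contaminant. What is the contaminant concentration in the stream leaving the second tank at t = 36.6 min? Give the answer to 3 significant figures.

2.33 mg/L

Species balance on tank i: dCᵢ/dt = (Cᵢ₋₁ − Cᵢ)/τᵢ with τᵢ = Vᵢ/Q.
τ₁ = 410/17.0 = 24.118 min; τ₂ = 257/17.0 = 15.118 min.
Solving the cascade with C₁(0)=C₂(0)=0 gives C₂(t) = C_in[1 − (τ₁ e^(−t/τ₁) − τ₂ e^(−t/τ₂))/(τ₁ − τ₂)].
At t = 36.6: e^(−t/τ₁) = 0.21925, e^(−t/τ₂) = 0.088832.
C₂ = 4.14·[1 − (24.118·0.21925 − 15.118·0.088832)/(9.0000)] = 4.14·0.56169 = 2.3254 mg/L.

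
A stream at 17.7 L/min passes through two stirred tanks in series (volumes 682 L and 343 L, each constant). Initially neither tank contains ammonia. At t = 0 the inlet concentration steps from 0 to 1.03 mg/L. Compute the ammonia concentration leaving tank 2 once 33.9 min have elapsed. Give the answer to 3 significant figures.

Time constants: τᵢ = Vᵢ/Q for each well-mixed tank.
τ₁ = 682/17.7 = 38.531 min; τ₂ = 343/17.7 = 19.379 min.
Solving the cascade with C₁(0)=C₂(0)=0 gives C₂(t) = C_in[1 − (τ₁ e^(−t/τ₁) − τ₂ e^(−t/τ₂))/(τ₁ − τ₂)].
At t = 33.9: e^(−t/τ₁) = 0.41486, e^(−t/τ₂) = 0.17389.
C₂ = 1.03·[1 − (38.531·0.41486 − 19.379·0.17389)/(19.153)] = 1.03·0.34132 = 0.35156 mg/L.

0.352 mg/L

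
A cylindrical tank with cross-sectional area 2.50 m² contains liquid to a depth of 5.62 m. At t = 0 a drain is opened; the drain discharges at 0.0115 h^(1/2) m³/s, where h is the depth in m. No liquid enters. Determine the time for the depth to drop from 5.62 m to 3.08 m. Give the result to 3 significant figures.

268 s

Unsteady balance on liquid volume: A dh/dt = −0.0115 √h.
∫ h^(−1/2) dh = −(0.0115/A) ∫ dt, giving 2√h = 2√h₀ − (0.0115/A) t.
t = 2A(√h₀ − √h)/0.0115 = 2·2.50·(√5.62 − √3.08)/0.0115
  = 5.0000 × (2.3707 − 1.7550) / 0.0115 = 267.68 s.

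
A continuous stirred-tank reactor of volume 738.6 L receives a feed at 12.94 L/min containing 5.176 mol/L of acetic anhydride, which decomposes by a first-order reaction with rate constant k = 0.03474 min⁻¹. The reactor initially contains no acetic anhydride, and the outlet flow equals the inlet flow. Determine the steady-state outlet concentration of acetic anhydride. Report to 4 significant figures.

V dC/dt = Q(C_in − C) − k V C.
At steady state: 0 = Q C_in − (Q + kV) C_ss, so C_ss = Q C_in/(Q + kV).
C_ss = 12.94·5.176/(12.94 + 0.03474·738.6) = 66.9774/38.5990 = 1.73521 mol/L.

1.735 mol/L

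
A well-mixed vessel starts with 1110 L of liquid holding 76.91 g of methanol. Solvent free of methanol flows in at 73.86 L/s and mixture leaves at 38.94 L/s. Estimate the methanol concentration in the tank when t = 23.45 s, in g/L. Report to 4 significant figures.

0.02153 g/L

Let m(t) be the amount of methanol. Volume: V(t) = V₀ + (Q_in − Q_out) t = 1110 + 34.9200 t; V(23.45) = 1928.87 L.
No methanol enters, so dm/dt = −Q_out · (m/V).
Separate: dm/m = −Q_out dt/V(t) ⇒ ln(m/m₀) = −(Q_out/(Q_in−Q_out)) ln(V/V₀).
m = m₀ (V₀/V)^(Q_out/(Q_in−Q_out)) = 76.91 × (1110/1928.87)^(1.11512) = 41.5313 g.
C = m/V = 41.5313/1928.87 = 0.0215314 g/L.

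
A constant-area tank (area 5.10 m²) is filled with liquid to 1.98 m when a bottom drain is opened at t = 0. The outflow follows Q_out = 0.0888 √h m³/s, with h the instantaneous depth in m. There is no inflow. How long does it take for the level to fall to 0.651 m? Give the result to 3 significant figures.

Mass balance (ρ constant): A dh/dt = −0.0888 √h.
This is separable: 2 d(√h)/dt = −0.0888/A, so √h = √h₀ − (0.0888/(2A)) t.
t = 2A(√h₀ − √h)/0.0888 = 2·5.10·(√1.98 − √0.651)/0.0888
  = 10.200 × (1.4071 − 0.80685) / 0.0888 = 68.951 s.

69.0 s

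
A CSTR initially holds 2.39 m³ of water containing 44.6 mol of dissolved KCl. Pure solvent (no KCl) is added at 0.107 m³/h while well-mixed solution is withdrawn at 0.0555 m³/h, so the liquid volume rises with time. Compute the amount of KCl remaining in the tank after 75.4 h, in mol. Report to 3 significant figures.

15.8 mol

Let m(t) be the amount of KCl. Volume: V(t) = V₀ + (Q_in − Q_out) t = 2.39 + 0.051500 t; V(75.4) = 6.2731 m³.
Species balance (pure solvent in): dm/dt = −Q_out · m/V(t).
Separate: dm/m = −Q_out dt/V(t) ⇒ ln(m/m₀) = −(Q_out/(Q_in−Q_out)) ln(V/V₀).
m = m₀ (V₀/V)^(Q_out/(Q_in−Q_out)) = 44.6 × (2.39/6.2731)^(1.0777) = 15.765 mol.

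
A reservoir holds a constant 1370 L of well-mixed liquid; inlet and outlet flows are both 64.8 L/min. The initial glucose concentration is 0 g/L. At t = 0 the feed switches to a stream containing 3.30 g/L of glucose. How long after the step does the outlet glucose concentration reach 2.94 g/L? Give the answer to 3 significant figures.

Accumulation = in − out for the solute gives V dC/dt = Q(C_in − C), so τ = V/Q = 21.142 min.
C(t) = C_in + (C₀ − C_in) e^(−t/τ). Set C = 2.94 and solve for t:
e^(−t/τ) = (C − C_in)/(C₀ − C_in) = (2.94 − 3.30)/(0 − 3.30) = 0.10909
t = −τ ln(…) = 21.142 × 2.2156 = 46.842 min.

46.8 min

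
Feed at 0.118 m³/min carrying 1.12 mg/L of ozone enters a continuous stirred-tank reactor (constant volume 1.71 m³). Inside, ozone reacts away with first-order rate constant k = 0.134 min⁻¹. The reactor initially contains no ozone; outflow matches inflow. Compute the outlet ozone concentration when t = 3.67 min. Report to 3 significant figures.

Accumulation = in − out − consumed: V dC/dt = Q C_in − Q C − k V C.
dC/dt = (Q/V) C_in − (Q/V + k) C; effective rate a = Q/V + k = 0.069006 + 0.134 = 0.20301 min⁻¹.
C_ss = Q C_in/(Q + kV) = 0.38071 mg/L; C(t) = C_ss + (C₀ − C_ss) e^(−a t).
C(3.67) = 0.38071 + (-0.38071)·e^(−0.20301·3.67) = 0.38071 + (-0.38071)·0.47472 = 0.19998 mg/L.

0.200 mg/L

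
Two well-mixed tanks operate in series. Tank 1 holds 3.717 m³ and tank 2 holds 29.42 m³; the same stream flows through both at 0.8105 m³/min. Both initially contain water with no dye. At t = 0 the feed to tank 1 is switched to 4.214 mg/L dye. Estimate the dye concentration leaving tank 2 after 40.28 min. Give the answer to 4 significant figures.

2.624 mg/L

Species balance on tank i: dCᵢ/dt = (Cᵢ₋₁ − Cᵢ)/τᵢ with τᵢ = Vᵢ/Q.
τ₁ = 3.717/0.8105 = 4.58606 min; τ₂ = 29.42/0.8105 = 36.2986 min.
Tank 1: C₁ = C_in(1 − e^(−t/τ₁)). Tank 2 (τ₁ ≠ τ₂): C₂ = C_in[1 − (τ₁ e^(−t/τ₁) − τ₂ e^(−t/τ₂))/(τ₁ − τ₂)].
At t = 40.28: e^(−t/τ₁) = 0.000153296, e^(−t/τ₂) = 0.329663.
C₂ = 4.214·[1 − (4.58606·0.000153296 − 36.2986·0.329663)/(-31.7125)] = 4.214·0.622686 = 2.62400 mg/L.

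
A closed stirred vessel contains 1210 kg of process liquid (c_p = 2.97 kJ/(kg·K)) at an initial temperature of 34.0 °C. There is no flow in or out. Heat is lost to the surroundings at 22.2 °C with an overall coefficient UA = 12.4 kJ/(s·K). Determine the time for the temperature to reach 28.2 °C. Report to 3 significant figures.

196 s

M c_p dT/dt = −UA(T − T_amb).
τ = M c_p/UA = 289.81 s; T_ss = T_amb = 22.200 °C.
T(t) = T_ss + (T₀ − T_ss)e^(−t/τ); set T = 28.2:
t = −τ ln[(T − T_ss)/(T₀ − T_ss)] = −289.81 · ln(0.50847) = 196.01 s.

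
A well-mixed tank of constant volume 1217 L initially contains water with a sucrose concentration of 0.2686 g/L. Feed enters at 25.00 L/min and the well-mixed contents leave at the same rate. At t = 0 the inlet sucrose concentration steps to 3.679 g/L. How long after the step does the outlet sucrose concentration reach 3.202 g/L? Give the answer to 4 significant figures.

Unsteady species balance (constant V, well mixed): V dC/dt = Q(C_in − C), so τ = V/Q = 48.6800 min.
C(t) = C_in + (C₀ − C_in) e^(−t/τ). Set C = 3.202 and solve for t:
e^(−t/τ) = (C − C_in)/(C₀ − C_in) = (3.202 − 3.679)/(0.2686 − 3.679) = 0.139866
t = −τ ln(…) = 48.6800 × 1.96707 = 95.7569 min.

95.76 min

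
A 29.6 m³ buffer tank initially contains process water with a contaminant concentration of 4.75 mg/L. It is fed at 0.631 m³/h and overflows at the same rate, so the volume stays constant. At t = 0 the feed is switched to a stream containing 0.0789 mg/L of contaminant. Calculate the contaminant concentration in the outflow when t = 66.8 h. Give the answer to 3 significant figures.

1.20 mg/L

Unsteady species balance (constant V, well mixed): V dC/dt = Q(C_in − C).
Time constant τ = V/Q = 29.6/0.631 = 46.910 h.
Solution: C(t) = C_in + (C₀ − C_in) e^(−t/τ).
C(66.8) = 0.0789 + (4.75 − 0.0789)·e^(−66.8/46.910) = 0.0789 + (4.6711)·0.24075 = 1.2034 mg/L.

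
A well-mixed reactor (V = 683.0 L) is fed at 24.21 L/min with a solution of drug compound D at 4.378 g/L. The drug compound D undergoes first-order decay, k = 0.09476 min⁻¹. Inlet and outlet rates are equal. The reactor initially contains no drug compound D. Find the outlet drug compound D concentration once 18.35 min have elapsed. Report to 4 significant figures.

1.083 g/L

Accumulation = in − out − consumed: V dC/dt = Q C_in − Q C − k V C.
dC/dt = (Q/V) C_in − (Q/V + k) C; effective rate a = Q/V + k = 0.0354466 + 0.09476 = 0.130207 min⁻¹.
C_ss = Q C_in/(Q + kV) = 1.19184 g/L; C(t) = C_ss + (C₀ − C_ss) e^(−a t).
C(18.35) = 1.19184 + (-1.19184)·e^(−0.130207·18.35) = 1.19184 + (-1.19184)·0.0916947 = 1.08255 g/L.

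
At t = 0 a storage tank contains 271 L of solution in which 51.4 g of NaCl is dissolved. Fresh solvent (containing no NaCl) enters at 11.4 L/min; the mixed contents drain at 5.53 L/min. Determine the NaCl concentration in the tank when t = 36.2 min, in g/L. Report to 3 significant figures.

0.0616 g/L

Total volume: dV/dt = Q_in − Q_out = 5.8700 L/min, so V(t) = 271 + 5.8700 t and V(36.2) = 483.49 L.
Solute balance: dm/dt = 0 − Q_out C = −Q_out m/V(t).
dm/m = −Q_out dt/(V₀ + 5.8700 t); integrating gives ln(m/m₀) = −(Q_out/(Q_in−Q_out)) ln(V/V₀).
m = m₀ (V₀/V)^(Q_out/(Q_in−Q_out)) = 51.4 × (271/483.49)^(0.94208) = 29.792 g.
C = m/V = 29.792/483.49 = 0.061619 g/L.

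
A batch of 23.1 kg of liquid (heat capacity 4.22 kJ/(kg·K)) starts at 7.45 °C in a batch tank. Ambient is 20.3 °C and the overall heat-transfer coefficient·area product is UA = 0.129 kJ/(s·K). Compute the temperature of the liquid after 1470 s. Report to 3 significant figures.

18.5 °C

Energy balance: M c_p dT/dt = −UA(T − T_amb).
dT/dt = (T_ss − T)/τ with T_ss = T_amb = 20.300 °C, τ = M c_p/UA = 23.1·4.22/0.129 = 755.67 s.
Integrating: T(t) = T_ss + (T₀ − T_ss) e^(−t/τ).
T(1470) = 20.300 + (-12.850)·0.14295 = 18.463 °C.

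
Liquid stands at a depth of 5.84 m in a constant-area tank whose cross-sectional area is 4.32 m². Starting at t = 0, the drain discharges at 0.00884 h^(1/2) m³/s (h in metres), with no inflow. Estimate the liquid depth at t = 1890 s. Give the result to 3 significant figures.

0.233 m

Mass balance (ρ constant): A dh/dt = −0.00884 √h.
∫ h^(−1/2) dh = −(0.00884/A) ∫ dt, giving 2√h = 2√h₀ − (0.00884/A) t.
√h = √5.84 − 0.00884·1890/(2·4.32) = 2.4166 − 1.9338 = 0.48286.
h = 0.48286² = 0.23315 m.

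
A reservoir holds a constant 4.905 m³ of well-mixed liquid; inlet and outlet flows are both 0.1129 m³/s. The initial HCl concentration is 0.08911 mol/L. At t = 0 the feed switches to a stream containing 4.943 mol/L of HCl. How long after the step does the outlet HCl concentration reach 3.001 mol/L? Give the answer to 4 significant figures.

Accumulation = in − out for the solute gives V dC/dt = Q(C_in − C), so τ = V/Q = 43.4455 s.
C(t) = C_in + (C₀ − C_in) e^(−t/τ). Set C = 3.001 and solve for t:
e^(−t/τ) = (C − C_in)/(C₀ − C_in) = (3.001 − 4.943)/(0.08911 − 4.943) = 0.400091
t = −τ ln(…) = 43.4455 × 0.916062 = 39.7988 s.

39.80 s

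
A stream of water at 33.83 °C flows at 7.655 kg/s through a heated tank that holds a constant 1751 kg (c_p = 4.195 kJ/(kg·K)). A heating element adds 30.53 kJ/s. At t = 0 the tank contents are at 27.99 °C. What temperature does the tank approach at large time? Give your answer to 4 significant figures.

M c_p dT/dt = ṁ c_p (T_in − T) + Q̇.
At steady state dT/dt = 0 ⇒ T_ss = T_in + Q̇/(ṁ c_p) = 33.83 + 30.53/(7.655·4.195) = 34.7807 °C.

34.78 °C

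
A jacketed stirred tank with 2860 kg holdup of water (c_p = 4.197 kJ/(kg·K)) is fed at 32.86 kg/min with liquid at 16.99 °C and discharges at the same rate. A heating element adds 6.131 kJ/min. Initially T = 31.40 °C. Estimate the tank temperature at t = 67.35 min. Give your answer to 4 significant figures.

M c_p dT/dt = ṁ c_p (T_in − T) + Q̇.
τ = M/ṁ = 87.0359 min; T_ss = T_in + Q̇/(ṁ c_p) = 16.99 + 6.131/(32.86·4.197) = 17.0345 °C.
Solution: T(t) = T_ss + (T₀ − T_ss) e^(−t/τ).
T(67.35) = 17.0345 + (14.3655)·e^(−67.35/87.0359) = 17.0345 + (14.3655)·0.461248 = 23.6605 °C.

23.66 °C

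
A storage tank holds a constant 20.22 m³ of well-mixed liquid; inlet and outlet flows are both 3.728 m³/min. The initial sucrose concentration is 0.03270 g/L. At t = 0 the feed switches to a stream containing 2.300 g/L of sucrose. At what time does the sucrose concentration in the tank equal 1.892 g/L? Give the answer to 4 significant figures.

9.302 min

Mass balance on the solute (V constant): V dC/dt = Q(C_in − C), so τ = V/Q = 5.42382 min.
C(t) = C_in + (C₀ − C_in) e^(−t/τ). Set C = 1.892 and solve for t:
e^(−t/τ) = (C − C_in)/(C₀ − C_in) = (1.892 − 2.300)/(0.03270 − 2.300) = 0.179950
t = −τ ln(…) = 5.42382 × 1.71508 = 9.30227 min.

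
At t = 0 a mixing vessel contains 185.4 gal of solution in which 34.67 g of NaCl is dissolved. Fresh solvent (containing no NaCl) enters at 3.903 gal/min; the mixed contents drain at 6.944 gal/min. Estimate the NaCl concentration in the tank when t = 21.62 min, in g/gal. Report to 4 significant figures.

Total volume: dV/dt = Q_in − Q_out = -3.04100 gal/min, so V(t) = 185.4 − 3.04100 t and V(21.62) = 119.654 gal.
Species balance (pure solvent in): dm/dt = −Q_out · m/V(t).
Separate: dm/m = −Q_out dt/V(t) ⇒ ln(m/m₀) = −(Q_out/(Q_in−Q_out)) ln(V/V₀).
m = m₀ (V₀/V)^(Q_out/(Q_in−Q_out)) = 34.67 × (185.4/119.654)^(-2.28346) = 12.7549 g.
C = m/V = 12.7549/119.654 = 0.106598 g/gal.

0.1066 g/gal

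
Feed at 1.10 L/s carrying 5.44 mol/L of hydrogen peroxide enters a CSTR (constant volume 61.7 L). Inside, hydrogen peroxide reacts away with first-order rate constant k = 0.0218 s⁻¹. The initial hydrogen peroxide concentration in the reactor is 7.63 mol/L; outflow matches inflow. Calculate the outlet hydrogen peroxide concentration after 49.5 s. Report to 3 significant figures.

3.18 mol/L

Accumulation = in − out − consumed: V dC/dt = Q C_in − Q C − k V C.
This is linear with rate a = Q/V + k = 0.039628 s⁻¹.
C_ss = Q C_in/(Q + kV) = 2.4474 mol/L; C(t) = C_ss + (C₀ − C_ss) e^(−a t).
C(49.5) = 2.4474 + (5.1826)·e^(−0.039628·49.5) = 2.4474 + (5.1826)·0.14063 = 3.1762 mol/L.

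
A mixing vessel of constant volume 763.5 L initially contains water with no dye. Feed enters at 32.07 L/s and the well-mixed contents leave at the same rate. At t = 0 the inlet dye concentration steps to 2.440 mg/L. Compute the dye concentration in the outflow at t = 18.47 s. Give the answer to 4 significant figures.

Species balance on the tank: V dC/dt = Q(C_in − C).
So dC/dt = (C_in − C)/τ with τ = V/Q = 763.5/32.07 = 23.8073 s.
This is linear first-order; C(t) = C_in + (C₀ − C_in) e^(−t/τ).
C(18.47) = 2.440 + (0 − 2.440)·e^(−18.47/23.8073) = 2.440 + (-2.44000)·0.460330 = 1.31680 mg/L.

1.317 mg/L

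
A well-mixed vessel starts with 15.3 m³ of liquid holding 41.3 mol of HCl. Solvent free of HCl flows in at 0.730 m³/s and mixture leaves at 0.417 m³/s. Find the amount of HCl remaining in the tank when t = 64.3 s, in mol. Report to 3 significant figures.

13.5 mol

Total volume: dV/dt = Q_in − Q_out = 0.31300 m³/s, so V(t) = 15.3 + 0.31300 t and V(64.3) = 35.426 m³.
No HCl enters, so dm/dt = −Q_out · (m/V).
Separate: dm/m = −Q_out dt/V(t) ⇒ ln(m/m₀) = −(Q_out/(Q_in−Q_out)) ln(V/V₀).
m = m₀ (V₀/V)^(Q_out/(Q_in−Q_out)) = 41.3 × (15.3/35.426)^(1.3323) = 13.495 mol.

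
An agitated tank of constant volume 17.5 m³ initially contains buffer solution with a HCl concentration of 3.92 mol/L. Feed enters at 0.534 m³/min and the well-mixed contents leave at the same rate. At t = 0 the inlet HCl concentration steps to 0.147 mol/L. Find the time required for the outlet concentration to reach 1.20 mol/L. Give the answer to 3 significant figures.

Species balance on the tank: V dC/dt = Q(C_in − C), so τ = V/Q = 32.772 min.
C(t) = C_in + (C₀ − C_in) e^(−t/τ). Set C = 1.20 and solve for t:
e^(−t/τ) = (C − C_in)/(C₀ − C_in) = (1.20 − 0.147)/(3.92 − 0.147) = 0.27909
t = −τ ln(…) = 32.772 × 1.2762 = 41.824 min.

41.8 min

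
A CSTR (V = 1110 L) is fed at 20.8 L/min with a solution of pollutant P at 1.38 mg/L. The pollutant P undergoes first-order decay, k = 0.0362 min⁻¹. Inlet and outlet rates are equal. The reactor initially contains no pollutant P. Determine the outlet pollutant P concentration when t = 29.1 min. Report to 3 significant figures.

0.376 mg/L

Accumulation = in − out − consumed: V dC/dt = Q C_in − Q C − k V C.
dC/dt = (Q/V) C_in − (Q/V + k) C; effective rate a = Q/V + k = 0.018739 + 0.0362 = 0.054939 min⁻¹.
C_ss = Q C_in/(Q + kV) = 0.47070 mg/L; C(t) = C_ss + (C₀ − C_ss) e^(−a t).
C(29.1) = 0.47070 + (-0.47070)·e^(−0.054939·29.1) = 0.47070 + (-0.47070)·0.20216 = 0.37554 mg/L.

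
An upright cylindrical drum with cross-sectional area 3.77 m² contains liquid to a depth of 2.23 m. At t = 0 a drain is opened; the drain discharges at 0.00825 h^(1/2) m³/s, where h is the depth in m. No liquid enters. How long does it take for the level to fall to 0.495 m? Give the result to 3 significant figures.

With no inflow, A dh/dt = −0.00825 √h.
∫ h^(−1/2) dh = −(0.00825/A) ∫ dt, giving 2√h = 2√h₀ − (0.00825/A) t.
t = 2A(√h₀ − √h)/0.00825 = 2·3.77·(√2.23 − √0.495)/0.00825
  = 7.5400 × (1.4933 − 0.70356) / 0.00825 = 721.79 s.

722 s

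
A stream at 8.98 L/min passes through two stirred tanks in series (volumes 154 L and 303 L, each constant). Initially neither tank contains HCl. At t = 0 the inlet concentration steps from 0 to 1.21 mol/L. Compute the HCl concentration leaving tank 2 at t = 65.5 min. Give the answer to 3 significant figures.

0.884 mol/L

Each tank obeys Vᵢ dCᵢ/dt = Q(Cᵢ₋₁ − Cᵢ), so τᵢ = Vᵢ/Q.
τ₁ = 154/8.98 = 17.149 min; τ₂ = 303/8.98 = 33.742 min.
Solving the cascade with C₁(0)=C₂(0)=0 gives C₂(t) = C_in[1 − (τ₁ e^(−t/τ₁) − τ₂ e^(−t/τ₂))/(τ₁ − τ₂)].
At t = 65.5: e^(−t/τ₁) = 0.021941, e^(−t/τ₂) = 0.14353.
C₂ = 1.21·[1 − (17.149·0.021941 − 33.742·0.14353)/(-16.592)] = 1.21·0.73080 = 0.88427 mol/L.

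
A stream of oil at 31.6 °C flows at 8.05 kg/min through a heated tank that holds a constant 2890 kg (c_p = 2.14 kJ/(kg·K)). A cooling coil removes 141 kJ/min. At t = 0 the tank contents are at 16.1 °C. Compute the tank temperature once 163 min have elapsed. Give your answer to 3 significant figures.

Energy balance: M c_p dT/dt = ṁ c_p (T_in − T) − 141.
Rearrange: dT/dt = (T_ss − T)/τ with τ = M/ṁ = 359.01 min and T_ss = T_in − Q̇/(ṁ c_p) = 23.415 °C.
This is linear first-order; T(t) = T_ss + (T₀ − T_ss) e^(−t/τ).
T(163) = 23.415 + (-7.3152)·e^(−163/359.01) = 23.415 + (-7.3152)·0.63506 = 18.770 °C.

18.8 °C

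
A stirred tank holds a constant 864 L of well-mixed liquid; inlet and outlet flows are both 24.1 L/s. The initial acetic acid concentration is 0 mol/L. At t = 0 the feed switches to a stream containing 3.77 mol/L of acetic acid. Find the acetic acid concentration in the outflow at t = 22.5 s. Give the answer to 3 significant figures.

Accumulation = in − out for the solute gives V dC/dt = Q(C_in − C).
So dC/dt = (C_in − C)/τ with τ = V/Q = 864/24.1 = 35.851 s.
Solution: C(t) = C_in + (C₀ − C_in) e^(−t/τ).
C(22.5) = 3.77 + (0 − 3.77)·e^(−22.5/35.851) = 3.77 + (-3.7700)·0.53387 = 1.7573 mol/L.

1.76 mol/L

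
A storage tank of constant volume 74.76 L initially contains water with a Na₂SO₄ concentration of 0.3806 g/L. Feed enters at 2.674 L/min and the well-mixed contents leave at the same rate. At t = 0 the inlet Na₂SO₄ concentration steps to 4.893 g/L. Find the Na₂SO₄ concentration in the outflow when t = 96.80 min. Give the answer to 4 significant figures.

Accumulation = in − out for the solute gives V dC/dt = Q(C_in − C).
Rewrite as dC/dt + C/τ = C_in/τ, τ = V/Q = 27.9581 min.
This is linear first-order; C(t) = C_in + (C₀ − C_in) e^(−t/τ).
C(96.80) = 4.893 + (0.3806 − 4.893)·e^(−96.80/27.9581) = 4.893 + (-4.51240)·0.0313569 = 4.75151 g/L.

4.752 g/L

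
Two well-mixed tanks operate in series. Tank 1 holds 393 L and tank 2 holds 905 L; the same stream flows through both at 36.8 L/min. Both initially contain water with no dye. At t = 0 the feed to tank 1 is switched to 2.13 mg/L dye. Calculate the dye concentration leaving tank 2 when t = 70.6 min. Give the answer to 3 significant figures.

Each tank obeys Vᵢ dCᵢ/dt = Q(Cᵢ₋₁ − Cᵢ), so τᵢ = Vᵢ/Q.
τ₁ = 393/36.8 = 10.679 min; τ₂ = 905/36.8 = 24.592 min.
Solving the cascade with C₁(0)=C₂(0)=0 gives C₂(t) = C_in[1 − (τ₁ e^(−t/τ₁) − τ₂ e^(−t/τ₂))/(τ₁ − τ₂)].
At t = 70.6: e^(−t/τ₁) = 0.0013456, e^(−t/τ₂) = 0.056653.
C₂ = 2.13·[1 − (10.679·0.0013456 − 24.592·0.056653)/(-13.913)] = 2.13·0.90089 = 1.9189 mg/L.

1.92 mg/L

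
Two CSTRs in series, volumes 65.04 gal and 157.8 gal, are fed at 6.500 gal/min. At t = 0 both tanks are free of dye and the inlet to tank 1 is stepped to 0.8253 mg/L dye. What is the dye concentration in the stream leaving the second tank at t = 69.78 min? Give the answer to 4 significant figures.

0.7466 mg/L

Each tank obeys Vᵢ dCᵢ/dt = Q(Cᵢ₋₁ − Cᵢ), so τᵢ = Vᵢ/Q.
τ₁ = 65.04/6.500 = 10.0062 min; τ₂ = 157.8/6.500 = 24.2769 min.
Tank 1: C₁ = C_in(1 − e^(−t/τ₁)). Tank 2 (τ₁ ≠ τ₂): C₂ = C_in[1 − (τ₁ e^(−t/τ₁) − τ₂ e^(−t/τ₂))/(τ₁ − τ₂)].
At t = 69.78: e^(−t/τ₁) = 0.000936175, e^(−t/τ₂) = 0.0564537.
C₂ = 0.8253·[1 − (10.0062·0.000936175 − 24.2769·0.0564537)/(-14.2708)] = 0.8253·0.904619 = 0.746582 mg/L.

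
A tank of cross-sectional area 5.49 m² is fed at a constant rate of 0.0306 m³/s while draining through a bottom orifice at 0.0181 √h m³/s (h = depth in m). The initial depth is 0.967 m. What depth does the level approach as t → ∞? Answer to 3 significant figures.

Volume balance on the tank: A dh/dt = Q_in − 0.0181 √h. At steady state dh/dt = 0:
Q_in = 0.0181 √h_ss ⇒ √h_ss = 0.0306/0.0181 = 1.6906.
h_ss = 1.6906² = 2.8582 m. (Since h₀ = 0.967 m < h_ss, the level will rise toward this value.)

2.86 m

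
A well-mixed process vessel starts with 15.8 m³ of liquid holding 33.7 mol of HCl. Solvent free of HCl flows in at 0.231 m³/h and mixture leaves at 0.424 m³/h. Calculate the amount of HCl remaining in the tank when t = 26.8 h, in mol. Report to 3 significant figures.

Let m(t) be the amount of HCl. Volume: V(t) = V₀ + (Q_in − Q_out) t = 15.8 − 0.19300 t; V(26.8) = 10.628 m³.
No HCl enters, so dm/dt = −Q_out · (m/V).
dm/m = −Q_out dt/(V₀ − 0.19300 t); integrating gives ln(m/m₀) = −(Q_out/(Q_in−Q_out)) ln(V/V₀).
m = m₀ (V₀/V)^(Q_out/(Q_in−Q_out)) = 33.7 × (15.8/10.628)^(-2.1969) = 14.102 mol.

14.1 mol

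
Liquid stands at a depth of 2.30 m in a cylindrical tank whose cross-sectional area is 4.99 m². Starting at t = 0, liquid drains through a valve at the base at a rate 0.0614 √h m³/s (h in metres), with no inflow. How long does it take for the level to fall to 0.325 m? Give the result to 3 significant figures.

154 s

A dh/dt = −Q_out = −0.0614 √h.
∫ h^(−1/2) dh = −(0.0614/A) ∫ dt, giving 2√h = 2√h₀ − (0.0614/A) t.
t = 2A(√h₀ − √h)/0.0614 = 2·4.99·(√2.30 − √0.325)/0.0614
  = 9.9800 × (1.5166 − 0.57009) / 0.0614 = 153.84 s.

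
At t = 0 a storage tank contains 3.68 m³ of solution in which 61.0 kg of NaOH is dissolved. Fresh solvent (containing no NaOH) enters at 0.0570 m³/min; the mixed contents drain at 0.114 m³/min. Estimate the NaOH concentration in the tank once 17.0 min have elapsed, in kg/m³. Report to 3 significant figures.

12.2 kg/m³

Total volume: dV/dt = Q_in − Q_out = -0.057000 m³/min, so V(t) = 3.68 − 0.057000 t and V(17.0) = 2.7110 m³.
No NaOH enters, so dm/dt = −Q_out · (m/V).
dm/m = −Q_out dt/(V₀ − 0.057000 t); integrating gives ln(m/m₀) = −(Q_out/(Q_in−Q_out)) ln(V/V₀).
m = m₀ (V₀/V)^(Q_out/(Q_in−Q_out)) = 61.0 × (3.68/2.7110)^(-2.0000) = 33.105 kg.
C = m/V = 33.105/2.7110 = 12.211 kg/m³.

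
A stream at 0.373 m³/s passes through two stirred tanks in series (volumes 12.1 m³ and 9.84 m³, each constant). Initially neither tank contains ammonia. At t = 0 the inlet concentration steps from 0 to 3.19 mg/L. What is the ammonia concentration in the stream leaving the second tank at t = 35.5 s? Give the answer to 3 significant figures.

1.09 mg/L

Time constants: τᵢ = Vᵢ/Q for each well-mixed tank.
τ₁ = 12.1/0.373 = 32.440 s; τ₂ = 9.84/0.373 = 26.381 s.
Solving the cascade with C₁(0)=C₂(0)=0 gives C₂(t) = C_in[1 − (τ₁ e^(−t/τ₁) − τ₂ e^(−t/τ₂))/(τ₁ − τ₂)].
At t = 35.5: e^(−t/τ₁) = 0.33476, e^(−t/τ₂) = 0.26036.
C₂ = 3.19·[1 − (32.440·0.33476 − 26.381·0.26036)/(6.0590)] = 3.19·0.34131 = 1.0888 mg/L.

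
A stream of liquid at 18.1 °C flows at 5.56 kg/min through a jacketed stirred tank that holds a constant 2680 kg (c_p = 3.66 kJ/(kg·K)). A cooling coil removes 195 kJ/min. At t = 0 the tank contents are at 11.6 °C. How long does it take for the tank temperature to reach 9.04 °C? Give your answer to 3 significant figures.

M c_p dT/dt = ṁ c_p (T_in − T) − Q̇.
τ = M/ṁ = 482.01 min; T_ss = T_in − Q̇/(ṁ c_p) = 8.5175 °C.
T(t) = T_ss + (T₀ − T_ss) e^(−t/τ). Set T = 9.04:
e^(−t/τ) = (9.04 − 8.5175)/(11.6 − 8.5175) = 0.16950
t = −482.01 · ln(0.16950) = 855.52 min.

856 min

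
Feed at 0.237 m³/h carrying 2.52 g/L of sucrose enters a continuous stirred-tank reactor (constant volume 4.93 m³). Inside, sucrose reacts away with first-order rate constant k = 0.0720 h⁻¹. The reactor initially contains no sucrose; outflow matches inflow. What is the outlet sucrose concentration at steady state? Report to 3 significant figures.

V dC/dt = Q(C_in − C) − k V C.
Steady state (dC/dt = 0): C_ss = Q C_in/(Q + kV) = C_in/(1 + kV/Q).
C_ss = 0.237·2.52/(0.237 + 0.0720·4.93) = 0.59724/0.59196 = 1.0089 g/L.

1.01 g/L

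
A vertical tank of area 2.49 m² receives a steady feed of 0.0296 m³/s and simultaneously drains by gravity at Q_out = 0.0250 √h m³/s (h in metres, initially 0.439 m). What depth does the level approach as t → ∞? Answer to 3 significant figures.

1.40 m

Level balance: A dh/dt = 0.0296 − 0.0250 √h. Setting dh/dt = 0:
Q_in = 0.0250 √h_ss ⇒ √h_ss = 0.0296/0.0250 = 1.1840.
h_ss = 1.1840² = 1.4019 m. (Since h₀ = 0.439 m < h_ss, the level will rise toward this value.)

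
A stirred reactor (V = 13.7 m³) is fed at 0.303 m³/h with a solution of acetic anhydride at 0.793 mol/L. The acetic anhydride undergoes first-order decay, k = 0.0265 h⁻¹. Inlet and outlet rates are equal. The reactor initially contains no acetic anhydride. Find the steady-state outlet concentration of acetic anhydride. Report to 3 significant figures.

0.361 mol/L

Species balance: V dC/dt = Q C_in − Q C − k V C.
Steady state (dC/dt = 0): C_ss = Q C_in/(Q + kV) = C_in/(1 + kV/Q).
C_ss = 0.303·0.793/(0.303 + 0.0265·13.7) = 0.24028/0.66605 = 0.36075 mol/L.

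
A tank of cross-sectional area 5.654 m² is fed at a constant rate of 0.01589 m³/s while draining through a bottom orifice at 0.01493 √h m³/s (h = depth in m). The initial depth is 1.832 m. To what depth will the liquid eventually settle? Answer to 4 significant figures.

1.133 m

Volume balance on the tank: A dh/dt = Q_in − 0.01493 √h. At steady state dh/dt = 0:
Q_in = 0.01493 √h_ss ⇒ √h_ss = 0.01589/0.01493 = 1.06430.
h_ss = 1.06430² = 1.13273 m. (Since h₀ = 1.832 m > h_ss, the level will fall toward this value.)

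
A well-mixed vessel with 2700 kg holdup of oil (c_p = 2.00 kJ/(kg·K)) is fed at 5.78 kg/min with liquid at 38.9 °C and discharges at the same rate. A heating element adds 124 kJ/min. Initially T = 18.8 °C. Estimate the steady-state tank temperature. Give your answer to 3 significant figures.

49.6 °C

Heat balance on the well-mixed liquid: M c_p dT/dt = ṁ c_p (T_in − T) + 124.
At steady state dT/dt = 0 ⇒ T_ss = T_in + Q̇/(ṁ c_p) = 38.9 + 124/(5.78·2.00) = 49.627 °C.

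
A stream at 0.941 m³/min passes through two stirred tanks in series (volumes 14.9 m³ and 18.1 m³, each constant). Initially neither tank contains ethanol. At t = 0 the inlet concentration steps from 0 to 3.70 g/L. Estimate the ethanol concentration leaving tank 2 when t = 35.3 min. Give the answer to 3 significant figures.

Each tank obeys Vᵢ dCᵢ/dt = Q(Cᵢ₋₁ − Cᵢ), so τᵢ = Vᵢ/Q.
τ₁ = 14.9/0.941 = 15.834 min; τ₂ = 18.1/0.941 = 19.235 min.
Solving the cascade with C₁(0)=C₂(0)=0 gives C₂(t) = C_in[1 − (τ₁ e^(−t/τ₁) − τ₂ e^(−t/τ₂))/(τ₁ − τ₂)].
At t = 35.3: e^(−t/τ₁) = 0.10760, e^(−t/τ₂) = 0.15958.
C₂ = 3.70·[1 − (15.834·0.10760 − 19.235·0.15958)/(-3.4006)] = 3.70·0.59838 = 2.2140 g/L.

2.21 g/L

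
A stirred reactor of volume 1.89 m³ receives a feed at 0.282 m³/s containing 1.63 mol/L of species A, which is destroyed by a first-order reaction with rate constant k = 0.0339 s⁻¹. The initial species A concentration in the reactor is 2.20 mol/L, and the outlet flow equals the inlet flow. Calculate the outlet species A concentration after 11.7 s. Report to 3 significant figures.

Species balance: V dC/dt = Q C_in − Q C − k V C.
This is linear with rate a = Q/V + k = 0.18311 s⁻¹.
C_ss = Q C_in/(Q + kV) = 1.3282 mol/L; C(t) = C_ss + (C₀ − C_ss) e^(−a t).
C(11.7) = 1.3282 + (0.87178)·e^(−0.18311·11.7) = 1.3282 + (0.87178)·0.11738 = 1.4306 mol/L.

1.43 mol/L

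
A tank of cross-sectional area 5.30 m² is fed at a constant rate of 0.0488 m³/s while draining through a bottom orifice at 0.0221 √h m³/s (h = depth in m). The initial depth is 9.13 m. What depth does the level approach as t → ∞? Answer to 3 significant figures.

4.88 m

Unsteady balance on liquid volume: A dh/dt = Q_in − 0.0221 √h. At steady state dh/dt = 0:
Q_in = 0.0221 √h_ss ⇒ √h_ss = 0.0488/0.0221 = 2.2081.
h_ss = 2.2081² = 4.8759 m. (Since h₀ = 9.13 m > h_ss, the level will fall toward this value.)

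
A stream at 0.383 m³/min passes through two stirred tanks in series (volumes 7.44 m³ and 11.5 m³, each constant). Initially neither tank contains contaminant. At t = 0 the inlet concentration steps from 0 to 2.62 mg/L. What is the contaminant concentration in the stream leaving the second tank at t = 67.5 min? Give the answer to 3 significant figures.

Species balance on tank i: dCᵢ/dt = (Cᵢ₋₁ − Cᵢ)/τᵢ with τᵢ = Vᵢ/Q.
τ₁ = 7.44/0.383 = 19.426 min; τ₂ = 11.5/0.383 = 30.026 min.
Tank 1: C₁ = C_in(1 − e^(−t/τ₁)). Tank 2 (τ₁ ≠ τ₂): C₂ = C_in[1 − (τ₁ e^(−t/τ₁) − τ₂ e^(−t/τ₂))/(τ₁ − τ₂)].
At t = 67.5: e^(−t/τ₁) = 0.030968, e^(−t/τ₂) = 0.10561.
C₂ = 2.62·[1 − (19.426·0.030968 − 30.026·0.10561)/(-10.601)] = 2.62·0.75762 = 1.9850 mg/L.

1.98 mg/L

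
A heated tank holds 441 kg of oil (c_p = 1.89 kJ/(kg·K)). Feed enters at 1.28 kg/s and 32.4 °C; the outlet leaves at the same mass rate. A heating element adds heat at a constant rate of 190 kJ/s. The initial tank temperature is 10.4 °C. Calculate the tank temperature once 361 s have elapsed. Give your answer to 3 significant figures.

M c_p dT/dt = ṁ c_p (T_in − T) + Q̇.
τ = M/ṁ = 344.53 s; T_ss = T_in + Q̇/(ṁ c_p) = 32.4 + 190/(1.28·1.89) = 110.94 °C.
This is linear first-order; T(t) = T_ss + (T₀ − T_ss) e^(−t/τ).
T(361) = 110.94 + (-100.54)·e^(−361/344.53) = 110.94 + (-100.54)·0.35071 = 75.679 °C.

75.7 °C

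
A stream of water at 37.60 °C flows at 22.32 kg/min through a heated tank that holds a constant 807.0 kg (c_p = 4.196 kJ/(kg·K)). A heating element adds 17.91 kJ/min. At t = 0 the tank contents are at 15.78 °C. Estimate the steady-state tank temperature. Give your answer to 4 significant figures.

Energy balance: M c_p dT/dt = ṁ c_p (T_in − T) + 17.91.
At steady state dT/dt = 0 ⇒ T_ss = T_in + Q̇/(ṁ c_p) = 37.60 + 17.91/(22.32·4.196) = 37.7912 °C.

37.79 °C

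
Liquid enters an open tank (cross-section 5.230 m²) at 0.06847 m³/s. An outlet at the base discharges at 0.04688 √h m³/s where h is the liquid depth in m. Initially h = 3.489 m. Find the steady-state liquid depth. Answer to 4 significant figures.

2.133 m

Level balance: A dh/dt = 0.06847 − 0.04688 √h. Setting dh/dt = 0:
Q_in = 0.04688 √h_ss ⇒ √h_ss = 0.06847/0.04688 = 1.46054.
h_ss = 1.46054² = 2.13317 m. (Since h₀ = 3.489 m > h_ss, the level will fall toward this value.)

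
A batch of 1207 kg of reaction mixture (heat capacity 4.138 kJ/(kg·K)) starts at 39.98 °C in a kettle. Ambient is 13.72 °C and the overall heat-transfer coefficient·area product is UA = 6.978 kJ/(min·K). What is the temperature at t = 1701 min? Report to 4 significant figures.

Unsteady energy balance on the tank contents: M c_p dT/dt = −UA(T − T_amb).
dT/dt = (T_ss − T)/τ with T_ss = T_amb = 13.7200 °C, τ = M c_p/UA = 1207·4.138/6.978 = 715.759 min.
T approaches T_ss exponentially: T(t) = T_ss + (T₀ − T_ss) e^(−t/τ).
T(1701) = 13.7200 + (26.2600)·0.0928752 = 16.1589 °C.

16.16 °C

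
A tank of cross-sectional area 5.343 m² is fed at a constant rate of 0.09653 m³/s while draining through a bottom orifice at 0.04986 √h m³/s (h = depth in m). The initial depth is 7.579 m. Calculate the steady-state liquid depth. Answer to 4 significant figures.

A dh/dt = Q_in − 0.04986 √h. Steady state requires inflow = outflow:
Q_in = 0.04986 √h_ss ⇒ √h_ss = 0.09653/0.04986 = 1.93602.
h_ss = 1.93602² = 3.74818 m. (Since h₀ = 7.579 m > h_ss, the level will fall toward this value.)

3.748 m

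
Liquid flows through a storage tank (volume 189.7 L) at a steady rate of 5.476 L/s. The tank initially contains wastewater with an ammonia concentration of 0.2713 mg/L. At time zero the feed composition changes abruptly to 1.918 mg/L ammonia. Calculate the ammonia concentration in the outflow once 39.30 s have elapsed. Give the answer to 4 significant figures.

Species balance on the tank: V dC/dt = Q(C_in − C).
Rewrite as dC/dt + C/τ = C_in/τ, τ = V/Q = 34.6421 s.
Solution: C(t) = C_in + (C₀ − C_in) e^(−t/τ).
C(39.30) = 1.918 + (0.2713 − 1.918)·e^(−39.30/34.6421) = 1.918 + (-1.64670)·0.321596 = 1.38843 mg/L.

1.388 mg/L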